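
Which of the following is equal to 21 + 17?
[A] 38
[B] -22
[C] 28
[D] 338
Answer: A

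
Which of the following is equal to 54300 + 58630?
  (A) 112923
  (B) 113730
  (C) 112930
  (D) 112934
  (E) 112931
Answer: C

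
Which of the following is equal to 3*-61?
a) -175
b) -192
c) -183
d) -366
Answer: c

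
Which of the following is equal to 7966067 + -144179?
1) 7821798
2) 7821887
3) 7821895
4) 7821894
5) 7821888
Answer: 5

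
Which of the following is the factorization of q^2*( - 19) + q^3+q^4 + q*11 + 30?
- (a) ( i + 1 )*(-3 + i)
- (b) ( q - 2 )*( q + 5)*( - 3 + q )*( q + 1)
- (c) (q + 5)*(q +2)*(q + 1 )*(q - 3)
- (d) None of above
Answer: b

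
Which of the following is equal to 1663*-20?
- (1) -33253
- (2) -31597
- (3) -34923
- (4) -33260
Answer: 4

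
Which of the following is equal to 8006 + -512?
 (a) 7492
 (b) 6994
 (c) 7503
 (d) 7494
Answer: d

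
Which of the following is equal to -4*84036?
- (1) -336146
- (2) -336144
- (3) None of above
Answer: 2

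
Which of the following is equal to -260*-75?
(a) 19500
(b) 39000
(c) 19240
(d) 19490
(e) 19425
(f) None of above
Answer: a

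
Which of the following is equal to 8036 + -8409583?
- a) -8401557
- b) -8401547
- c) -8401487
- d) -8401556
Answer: b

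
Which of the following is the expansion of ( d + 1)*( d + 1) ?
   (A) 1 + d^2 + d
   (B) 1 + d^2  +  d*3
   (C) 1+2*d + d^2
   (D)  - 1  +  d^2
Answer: C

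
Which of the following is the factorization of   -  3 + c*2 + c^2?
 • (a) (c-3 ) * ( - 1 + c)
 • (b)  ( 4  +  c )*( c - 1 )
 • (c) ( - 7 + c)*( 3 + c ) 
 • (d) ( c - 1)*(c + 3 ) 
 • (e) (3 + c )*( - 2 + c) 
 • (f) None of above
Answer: d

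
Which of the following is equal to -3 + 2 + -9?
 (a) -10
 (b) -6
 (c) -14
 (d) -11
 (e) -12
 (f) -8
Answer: a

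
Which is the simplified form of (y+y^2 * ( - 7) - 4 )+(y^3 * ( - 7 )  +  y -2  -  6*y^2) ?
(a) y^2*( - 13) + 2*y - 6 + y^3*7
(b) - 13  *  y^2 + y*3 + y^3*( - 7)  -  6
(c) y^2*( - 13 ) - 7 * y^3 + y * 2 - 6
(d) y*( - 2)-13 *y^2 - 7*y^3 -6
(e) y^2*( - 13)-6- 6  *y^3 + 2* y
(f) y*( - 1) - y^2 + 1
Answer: c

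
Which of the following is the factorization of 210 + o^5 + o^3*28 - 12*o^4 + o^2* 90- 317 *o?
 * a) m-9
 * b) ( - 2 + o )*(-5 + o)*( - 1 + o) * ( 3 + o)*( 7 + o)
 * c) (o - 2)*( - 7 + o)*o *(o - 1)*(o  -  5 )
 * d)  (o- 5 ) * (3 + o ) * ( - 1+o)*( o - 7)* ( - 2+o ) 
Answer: d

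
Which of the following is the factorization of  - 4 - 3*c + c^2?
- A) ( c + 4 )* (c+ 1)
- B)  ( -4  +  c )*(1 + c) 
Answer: B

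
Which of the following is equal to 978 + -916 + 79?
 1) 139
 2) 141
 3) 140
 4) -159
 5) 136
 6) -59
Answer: 2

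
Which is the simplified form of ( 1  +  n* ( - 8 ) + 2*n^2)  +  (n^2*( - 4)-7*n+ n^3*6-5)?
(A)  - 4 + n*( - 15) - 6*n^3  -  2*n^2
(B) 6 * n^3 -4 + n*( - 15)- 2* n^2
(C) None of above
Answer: B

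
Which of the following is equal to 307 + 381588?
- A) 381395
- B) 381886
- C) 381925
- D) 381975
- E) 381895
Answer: E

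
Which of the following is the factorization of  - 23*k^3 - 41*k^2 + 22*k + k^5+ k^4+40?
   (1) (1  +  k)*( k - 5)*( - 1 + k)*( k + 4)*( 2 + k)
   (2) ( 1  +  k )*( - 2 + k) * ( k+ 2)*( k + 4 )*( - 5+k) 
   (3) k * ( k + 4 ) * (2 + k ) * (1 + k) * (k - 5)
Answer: 1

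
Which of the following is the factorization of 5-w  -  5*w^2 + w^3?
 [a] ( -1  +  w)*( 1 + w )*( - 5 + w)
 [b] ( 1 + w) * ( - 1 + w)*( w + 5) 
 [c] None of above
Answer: a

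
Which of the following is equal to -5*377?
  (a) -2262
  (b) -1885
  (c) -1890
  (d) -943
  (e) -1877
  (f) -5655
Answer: b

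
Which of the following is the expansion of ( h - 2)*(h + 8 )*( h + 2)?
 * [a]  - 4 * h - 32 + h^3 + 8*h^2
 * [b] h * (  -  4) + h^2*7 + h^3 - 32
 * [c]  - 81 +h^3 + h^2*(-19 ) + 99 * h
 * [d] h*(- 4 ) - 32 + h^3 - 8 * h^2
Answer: a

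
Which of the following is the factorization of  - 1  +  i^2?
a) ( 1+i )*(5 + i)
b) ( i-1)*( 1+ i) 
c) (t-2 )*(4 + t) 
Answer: b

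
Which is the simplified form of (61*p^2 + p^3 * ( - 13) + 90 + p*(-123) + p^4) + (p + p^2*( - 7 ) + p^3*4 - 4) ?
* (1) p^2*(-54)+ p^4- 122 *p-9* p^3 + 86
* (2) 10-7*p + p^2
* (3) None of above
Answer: 3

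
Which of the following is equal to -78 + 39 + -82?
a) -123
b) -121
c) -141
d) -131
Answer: b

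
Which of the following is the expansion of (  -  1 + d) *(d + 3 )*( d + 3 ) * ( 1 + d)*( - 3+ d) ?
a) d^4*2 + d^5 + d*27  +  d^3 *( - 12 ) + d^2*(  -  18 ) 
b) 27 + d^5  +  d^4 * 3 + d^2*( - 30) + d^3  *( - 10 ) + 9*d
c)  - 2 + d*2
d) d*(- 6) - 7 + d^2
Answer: b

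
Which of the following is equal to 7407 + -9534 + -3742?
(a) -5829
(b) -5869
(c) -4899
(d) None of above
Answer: b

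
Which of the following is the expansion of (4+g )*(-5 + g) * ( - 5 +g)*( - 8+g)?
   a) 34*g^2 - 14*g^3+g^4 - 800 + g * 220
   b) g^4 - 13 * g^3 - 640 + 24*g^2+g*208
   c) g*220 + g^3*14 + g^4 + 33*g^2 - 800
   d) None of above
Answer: d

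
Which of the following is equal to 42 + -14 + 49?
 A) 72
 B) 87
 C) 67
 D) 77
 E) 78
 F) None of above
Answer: D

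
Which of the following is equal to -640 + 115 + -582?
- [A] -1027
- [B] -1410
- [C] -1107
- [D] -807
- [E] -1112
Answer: C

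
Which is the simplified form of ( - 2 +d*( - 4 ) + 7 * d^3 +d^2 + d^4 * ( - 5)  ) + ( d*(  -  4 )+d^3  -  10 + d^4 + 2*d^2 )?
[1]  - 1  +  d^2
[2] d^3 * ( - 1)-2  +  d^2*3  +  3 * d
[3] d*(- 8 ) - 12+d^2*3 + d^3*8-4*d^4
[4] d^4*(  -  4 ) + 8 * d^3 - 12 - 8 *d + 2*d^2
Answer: 3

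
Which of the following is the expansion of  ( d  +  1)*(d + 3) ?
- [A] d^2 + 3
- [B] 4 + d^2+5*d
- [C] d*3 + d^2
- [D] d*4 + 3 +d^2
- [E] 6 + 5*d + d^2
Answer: D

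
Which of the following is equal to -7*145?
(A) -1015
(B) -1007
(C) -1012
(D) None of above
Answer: A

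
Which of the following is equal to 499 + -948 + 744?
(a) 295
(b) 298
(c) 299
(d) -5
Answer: a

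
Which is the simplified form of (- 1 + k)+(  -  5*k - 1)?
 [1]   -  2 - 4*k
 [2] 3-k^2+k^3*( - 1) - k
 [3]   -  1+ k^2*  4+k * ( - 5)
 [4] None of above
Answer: 1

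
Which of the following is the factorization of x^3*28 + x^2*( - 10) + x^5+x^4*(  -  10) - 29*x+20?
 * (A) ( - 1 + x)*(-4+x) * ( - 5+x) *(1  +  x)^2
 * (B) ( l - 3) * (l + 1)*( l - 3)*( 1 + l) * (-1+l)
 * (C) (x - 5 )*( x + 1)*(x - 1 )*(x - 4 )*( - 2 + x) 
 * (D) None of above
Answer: D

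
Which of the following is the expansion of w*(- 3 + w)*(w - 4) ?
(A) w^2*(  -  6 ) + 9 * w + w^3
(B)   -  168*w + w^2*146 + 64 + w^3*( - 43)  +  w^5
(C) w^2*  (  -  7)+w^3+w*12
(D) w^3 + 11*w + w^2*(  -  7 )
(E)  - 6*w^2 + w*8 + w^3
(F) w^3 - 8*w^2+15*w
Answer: C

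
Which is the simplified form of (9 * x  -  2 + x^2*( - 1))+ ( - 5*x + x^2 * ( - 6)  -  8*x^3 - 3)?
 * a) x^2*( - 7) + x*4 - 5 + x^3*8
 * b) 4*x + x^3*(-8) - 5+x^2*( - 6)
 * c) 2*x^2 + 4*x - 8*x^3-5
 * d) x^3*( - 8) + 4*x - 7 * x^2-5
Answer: d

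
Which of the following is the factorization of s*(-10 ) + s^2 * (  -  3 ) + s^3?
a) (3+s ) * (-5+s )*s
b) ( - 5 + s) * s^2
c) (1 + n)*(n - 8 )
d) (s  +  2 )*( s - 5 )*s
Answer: d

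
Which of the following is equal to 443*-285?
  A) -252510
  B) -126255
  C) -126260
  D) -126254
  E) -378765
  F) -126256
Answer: B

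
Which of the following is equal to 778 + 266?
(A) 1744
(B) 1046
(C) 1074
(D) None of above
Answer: D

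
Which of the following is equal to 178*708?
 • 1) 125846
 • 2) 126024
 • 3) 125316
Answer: 2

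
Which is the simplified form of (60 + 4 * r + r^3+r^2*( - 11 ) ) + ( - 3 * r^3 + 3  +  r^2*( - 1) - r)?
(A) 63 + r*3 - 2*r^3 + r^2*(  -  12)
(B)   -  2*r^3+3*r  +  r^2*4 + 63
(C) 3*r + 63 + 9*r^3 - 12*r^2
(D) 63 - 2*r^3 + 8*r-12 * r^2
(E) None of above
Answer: A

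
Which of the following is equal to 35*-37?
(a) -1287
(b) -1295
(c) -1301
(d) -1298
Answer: b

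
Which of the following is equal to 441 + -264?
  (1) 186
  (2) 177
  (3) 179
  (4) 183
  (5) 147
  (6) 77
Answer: 2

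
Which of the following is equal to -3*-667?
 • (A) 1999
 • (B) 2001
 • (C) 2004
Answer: B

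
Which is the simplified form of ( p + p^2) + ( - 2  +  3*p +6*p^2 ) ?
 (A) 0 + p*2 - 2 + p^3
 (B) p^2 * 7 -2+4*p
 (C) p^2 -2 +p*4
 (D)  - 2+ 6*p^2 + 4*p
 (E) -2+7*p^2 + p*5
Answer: B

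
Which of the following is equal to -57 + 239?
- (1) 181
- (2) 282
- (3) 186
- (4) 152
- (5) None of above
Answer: 5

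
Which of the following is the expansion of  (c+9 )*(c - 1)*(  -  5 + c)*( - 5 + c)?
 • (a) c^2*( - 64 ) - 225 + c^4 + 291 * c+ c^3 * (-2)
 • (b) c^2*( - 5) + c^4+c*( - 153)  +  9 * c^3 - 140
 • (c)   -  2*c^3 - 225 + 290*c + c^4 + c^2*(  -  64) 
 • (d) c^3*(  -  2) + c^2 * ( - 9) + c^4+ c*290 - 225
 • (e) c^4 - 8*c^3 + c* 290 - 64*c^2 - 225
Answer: c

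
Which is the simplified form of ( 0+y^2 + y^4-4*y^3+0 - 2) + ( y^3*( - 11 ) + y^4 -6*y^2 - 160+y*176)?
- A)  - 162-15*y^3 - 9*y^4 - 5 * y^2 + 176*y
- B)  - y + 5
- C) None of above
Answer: C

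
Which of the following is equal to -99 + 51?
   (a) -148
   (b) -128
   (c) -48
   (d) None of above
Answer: c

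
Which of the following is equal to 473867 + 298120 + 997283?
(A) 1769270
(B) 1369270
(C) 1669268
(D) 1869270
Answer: A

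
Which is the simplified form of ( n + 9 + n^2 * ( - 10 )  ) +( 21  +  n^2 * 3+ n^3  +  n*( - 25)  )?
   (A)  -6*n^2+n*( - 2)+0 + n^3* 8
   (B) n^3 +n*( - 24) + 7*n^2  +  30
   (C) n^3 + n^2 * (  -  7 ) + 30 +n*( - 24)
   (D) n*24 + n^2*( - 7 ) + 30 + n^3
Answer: C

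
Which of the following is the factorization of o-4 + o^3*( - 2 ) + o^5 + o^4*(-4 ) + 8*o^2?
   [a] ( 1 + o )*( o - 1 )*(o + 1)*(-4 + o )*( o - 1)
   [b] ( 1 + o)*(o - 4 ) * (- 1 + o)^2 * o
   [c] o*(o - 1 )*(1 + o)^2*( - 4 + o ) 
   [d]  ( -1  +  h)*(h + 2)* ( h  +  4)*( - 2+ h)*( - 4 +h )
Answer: a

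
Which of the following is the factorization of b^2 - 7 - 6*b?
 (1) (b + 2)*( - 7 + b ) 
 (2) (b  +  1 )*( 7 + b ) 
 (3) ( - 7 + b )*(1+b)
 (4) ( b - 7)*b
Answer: 3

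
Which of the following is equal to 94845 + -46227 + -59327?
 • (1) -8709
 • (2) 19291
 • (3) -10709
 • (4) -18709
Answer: 3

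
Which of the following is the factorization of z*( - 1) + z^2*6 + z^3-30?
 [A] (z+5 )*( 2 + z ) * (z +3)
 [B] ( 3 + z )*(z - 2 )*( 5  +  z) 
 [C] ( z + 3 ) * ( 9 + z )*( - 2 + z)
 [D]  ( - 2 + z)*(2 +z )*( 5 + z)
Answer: B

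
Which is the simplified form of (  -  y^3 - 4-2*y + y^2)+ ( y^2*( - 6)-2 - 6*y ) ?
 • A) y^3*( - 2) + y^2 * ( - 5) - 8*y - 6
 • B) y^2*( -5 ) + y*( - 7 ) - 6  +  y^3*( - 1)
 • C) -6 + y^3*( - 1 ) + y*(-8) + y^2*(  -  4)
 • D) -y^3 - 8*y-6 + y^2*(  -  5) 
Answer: D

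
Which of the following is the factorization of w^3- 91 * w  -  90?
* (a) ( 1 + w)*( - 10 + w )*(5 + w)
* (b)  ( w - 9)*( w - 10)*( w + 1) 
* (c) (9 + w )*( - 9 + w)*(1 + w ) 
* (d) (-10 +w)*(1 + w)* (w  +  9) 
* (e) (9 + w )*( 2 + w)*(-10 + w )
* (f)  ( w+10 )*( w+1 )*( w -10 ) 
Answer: d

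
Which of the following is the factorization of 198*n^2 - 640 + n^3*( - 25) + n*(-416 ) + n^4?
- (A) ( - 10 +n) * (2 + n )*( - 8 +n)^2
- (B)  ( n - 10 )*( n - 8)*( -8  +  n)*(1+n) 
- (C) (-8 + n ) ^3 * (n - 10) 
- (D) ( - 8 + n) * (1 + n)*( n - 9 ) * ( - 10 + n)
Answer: B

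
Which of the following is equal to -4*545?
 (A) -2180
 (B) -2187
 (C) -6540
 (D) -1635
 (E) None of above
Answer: A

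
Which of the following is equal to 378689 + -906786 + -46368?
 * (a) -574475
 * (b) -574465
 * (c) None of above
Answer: b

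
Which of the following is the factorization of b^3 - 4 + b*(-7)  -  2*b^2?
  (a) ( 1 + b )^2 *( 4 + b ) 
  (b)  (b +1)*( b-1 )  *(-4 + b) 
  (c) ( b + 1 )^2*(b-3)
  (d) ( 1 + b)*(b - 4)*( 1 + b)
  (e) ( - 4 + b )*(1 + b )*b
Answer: d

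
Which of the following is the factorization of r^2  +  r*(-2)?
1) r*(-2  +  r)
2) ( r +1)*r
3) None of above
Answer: 1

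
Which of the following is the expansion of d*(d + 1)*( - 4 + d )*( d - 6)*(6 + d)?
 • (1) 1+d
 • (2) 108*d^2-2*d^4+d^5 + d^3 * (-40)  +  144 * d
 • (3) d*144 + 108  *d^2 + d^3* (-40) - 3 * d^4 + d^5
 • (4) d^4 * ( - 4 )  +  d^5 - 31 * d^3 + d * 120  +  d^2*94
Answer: 3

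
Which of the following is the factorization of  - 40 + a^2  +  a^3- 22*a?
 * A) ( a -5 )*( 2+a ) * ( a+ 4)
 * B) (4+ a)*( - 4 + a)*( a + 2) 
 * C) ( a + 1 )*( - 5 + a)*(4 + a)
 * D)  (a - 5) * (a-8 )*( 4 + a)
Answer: A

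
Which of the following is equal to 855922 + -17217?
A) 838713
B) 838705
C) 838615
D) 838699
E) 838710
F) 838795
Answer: B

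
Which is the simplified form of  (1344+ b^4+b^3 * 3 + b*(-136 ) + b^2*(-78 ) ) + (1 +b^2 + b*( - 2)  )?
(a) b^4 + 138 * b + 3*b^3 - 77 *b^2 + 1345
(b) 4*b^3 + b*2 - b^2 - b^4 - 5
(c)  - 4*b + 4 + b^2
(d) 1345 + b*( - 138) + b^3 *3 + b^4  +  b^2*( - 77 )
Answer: d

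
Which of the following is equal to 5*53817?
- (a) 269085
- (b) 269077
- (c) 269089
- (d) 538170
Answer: a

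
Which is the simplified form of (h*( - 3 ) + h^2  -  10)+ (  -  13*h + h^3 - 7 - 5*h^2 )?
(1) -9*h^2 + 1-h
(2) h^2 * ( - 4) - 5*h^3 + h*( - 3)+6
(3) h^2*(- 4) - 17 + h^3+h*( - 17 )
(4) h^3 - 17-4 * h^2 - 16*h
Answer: 4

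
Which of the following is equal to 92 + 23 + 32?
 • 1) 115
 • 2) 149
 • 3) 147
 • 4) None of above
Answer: 3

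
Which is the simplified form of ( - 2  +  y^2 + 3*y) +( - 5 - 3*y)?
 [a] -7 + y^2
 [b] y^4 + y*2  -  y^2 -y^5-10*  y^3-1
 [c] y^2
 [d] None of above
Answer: a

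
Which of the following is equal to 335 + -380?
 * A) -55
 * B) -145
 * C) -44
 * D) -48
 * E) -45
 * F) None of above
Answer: E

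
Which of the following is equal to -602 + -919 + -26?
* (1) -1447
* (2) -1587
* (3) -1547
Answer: 3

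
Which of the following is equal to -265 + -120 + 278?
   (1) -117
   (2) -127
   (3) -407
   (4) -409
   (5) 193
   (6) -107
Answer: 6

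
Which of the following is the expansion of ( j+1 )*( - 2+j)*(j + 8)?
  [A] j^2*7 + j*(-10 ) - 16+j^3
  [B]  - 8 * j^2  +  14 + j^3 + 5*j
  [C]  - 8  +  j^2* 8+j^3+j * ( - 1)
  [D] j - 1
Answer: A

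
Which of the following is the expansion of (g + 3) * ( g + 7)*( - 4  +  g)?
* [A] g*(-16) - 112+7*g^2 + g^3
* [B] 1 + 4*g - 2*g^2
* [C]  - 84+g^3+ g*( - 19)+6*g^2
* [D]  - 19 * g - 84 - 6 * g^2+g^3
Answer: C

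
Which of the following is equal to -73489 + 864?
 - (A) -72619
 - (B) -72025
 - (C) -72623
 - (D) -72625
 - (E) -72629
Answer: D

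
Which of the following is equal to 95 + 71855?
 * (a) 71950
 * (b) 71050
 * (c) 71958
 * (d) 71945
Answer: a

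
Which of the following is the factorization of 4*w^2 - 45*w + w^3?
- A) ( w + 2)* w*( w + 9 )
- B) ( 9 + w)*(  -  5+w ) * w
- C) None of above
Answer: B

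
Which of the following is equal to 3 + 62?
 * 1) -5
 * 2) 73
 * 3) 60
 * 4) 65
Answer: 4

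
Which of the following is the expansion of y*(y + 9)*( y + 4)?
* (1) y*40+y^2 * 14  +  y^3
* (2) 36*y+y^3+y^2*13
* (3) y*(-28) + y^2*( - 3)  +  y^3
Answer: 2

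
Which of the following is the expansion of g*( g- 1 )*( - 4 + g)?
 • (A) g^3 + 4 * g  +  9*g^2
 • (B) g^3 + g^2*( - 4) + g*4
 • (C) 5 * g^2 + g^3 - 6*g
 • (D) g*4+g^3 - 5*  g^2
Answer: D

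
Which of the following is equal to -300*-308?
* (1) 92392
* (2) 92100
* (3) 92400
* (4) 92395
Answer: 3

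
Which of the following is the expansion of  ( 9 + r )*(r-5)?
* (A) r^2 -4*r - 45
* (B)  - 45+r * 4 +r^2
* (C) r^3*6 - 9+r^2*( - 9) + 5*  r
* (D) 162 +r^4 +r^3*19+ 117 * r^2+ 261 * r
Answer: B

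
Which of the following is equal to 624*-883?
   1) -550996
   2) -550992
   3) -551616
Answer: 2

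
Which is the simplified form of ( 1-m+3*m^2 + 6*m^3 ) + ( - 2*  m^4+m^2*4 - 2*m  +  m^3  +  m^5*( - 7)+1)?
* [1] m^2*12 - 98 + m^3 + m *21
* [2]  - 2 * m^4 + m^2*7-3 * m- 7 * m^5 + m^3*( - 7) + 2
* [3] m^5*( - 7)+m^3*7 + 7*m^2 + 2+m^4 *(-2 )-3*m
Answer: 3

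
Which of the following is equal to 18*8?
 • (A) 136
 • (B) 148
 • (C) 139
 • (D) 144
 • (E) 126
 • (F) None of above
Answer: D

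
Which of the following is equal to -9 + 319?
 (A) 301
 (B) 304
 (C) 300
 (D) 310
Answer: D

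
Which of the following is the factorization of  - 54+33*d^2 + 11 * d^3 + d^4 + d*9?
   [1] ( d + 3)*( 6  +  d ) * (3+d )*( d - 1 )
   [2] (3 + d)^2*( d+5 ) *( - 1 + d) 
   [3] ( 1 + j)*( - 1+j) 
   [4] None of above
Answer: 1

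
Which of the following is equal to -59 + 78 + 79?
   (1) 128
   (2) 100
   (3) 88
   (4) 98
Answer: 4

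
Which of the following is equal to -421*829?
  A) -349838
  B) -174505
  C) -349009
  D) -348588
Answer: C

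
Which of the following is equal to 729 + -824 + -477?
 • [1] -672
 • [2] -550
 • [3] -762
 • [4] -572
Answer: 4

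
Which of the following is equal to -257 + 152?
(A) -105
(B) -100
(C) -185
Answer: A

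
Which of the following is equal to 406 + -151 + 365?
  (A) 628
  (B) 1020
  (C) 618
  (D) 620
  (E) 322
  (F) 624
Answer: D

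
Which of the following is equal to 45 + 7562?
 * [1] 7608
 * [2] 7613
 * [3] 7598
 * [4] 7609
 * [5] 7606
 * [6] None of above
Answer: 6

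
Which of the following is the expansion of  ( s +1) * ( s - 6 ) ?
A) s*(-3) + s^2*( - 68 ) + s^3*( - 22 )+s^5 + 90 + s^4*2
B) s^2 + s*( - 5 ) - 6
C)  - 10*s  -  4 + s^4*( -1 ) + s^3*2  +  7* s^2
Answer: B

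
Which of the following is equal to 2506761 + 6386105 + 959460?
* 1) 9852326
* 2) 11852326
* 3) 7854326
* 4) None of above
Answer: 1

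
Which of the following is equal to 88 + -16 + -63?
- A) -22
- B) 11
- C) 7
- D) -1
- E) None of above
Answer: E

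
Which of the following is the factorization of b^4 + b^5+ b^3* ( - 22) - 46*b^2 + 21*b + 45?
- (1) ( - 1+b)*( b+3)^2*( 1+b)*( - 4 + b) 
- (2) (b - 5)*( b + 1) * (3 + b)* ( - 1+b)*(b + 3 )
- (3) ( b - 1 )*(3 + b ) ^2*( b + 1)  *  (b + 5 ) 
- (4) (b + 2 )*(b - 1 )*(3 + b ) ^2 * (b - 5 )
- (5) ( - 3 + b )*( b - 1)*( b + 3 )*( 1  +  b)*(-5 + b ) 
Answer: 2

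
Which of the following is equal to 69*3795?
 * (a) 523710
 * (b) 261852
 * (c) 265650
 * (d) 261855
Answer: d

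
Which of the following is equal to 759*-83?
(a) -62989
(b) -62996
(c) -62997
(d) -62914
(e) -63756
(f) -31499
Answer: c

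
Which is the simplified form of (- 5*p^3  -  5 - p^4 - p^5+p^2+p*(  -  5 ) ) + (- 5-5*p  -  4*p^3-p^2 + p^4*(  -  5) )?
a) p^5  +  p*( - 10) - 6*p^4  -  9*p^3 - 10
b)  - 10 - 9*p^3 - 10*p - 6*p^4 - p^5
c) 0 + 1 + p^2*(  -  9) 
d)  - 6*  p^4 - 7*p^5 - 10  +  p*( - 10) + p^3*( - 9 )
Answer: b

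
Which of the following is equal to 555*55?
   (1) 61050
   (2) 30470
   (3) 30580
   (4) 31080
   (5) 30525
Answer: 5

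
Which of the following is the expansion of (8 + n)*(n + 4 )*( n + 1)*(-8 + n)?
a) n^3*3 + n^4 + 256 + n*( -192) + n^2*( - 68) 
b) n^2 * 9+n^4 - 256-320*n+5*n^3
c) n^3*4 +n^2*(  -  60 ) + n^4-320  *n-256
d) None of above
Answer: d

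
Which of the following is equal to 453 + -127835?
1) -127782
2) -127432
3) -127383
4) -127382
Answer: 4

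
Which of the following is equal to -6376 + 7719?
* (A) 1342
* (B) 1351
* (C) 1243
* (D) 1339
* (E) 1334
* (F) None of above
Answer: F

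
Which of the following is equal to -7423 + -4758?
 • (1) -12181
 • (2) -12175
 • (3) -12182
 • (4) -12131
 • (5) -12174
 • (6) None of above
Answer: 1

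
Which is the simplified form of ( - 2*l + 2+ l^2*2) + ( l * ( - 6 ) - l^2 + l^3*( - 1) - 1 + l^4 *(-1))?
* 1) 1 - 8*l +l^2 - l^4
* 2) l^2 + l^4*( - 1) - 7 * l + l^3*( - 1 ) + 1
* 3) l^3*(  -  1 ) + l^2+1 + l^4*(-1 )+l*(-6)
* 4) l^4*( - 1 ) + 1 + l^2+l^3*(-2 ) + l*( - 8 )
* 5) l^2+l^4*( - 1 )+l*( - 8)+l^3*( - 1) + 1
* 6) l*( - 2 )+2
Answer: 5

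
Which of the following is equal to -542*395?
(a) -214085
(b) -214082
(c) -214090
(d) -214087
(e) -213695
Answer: c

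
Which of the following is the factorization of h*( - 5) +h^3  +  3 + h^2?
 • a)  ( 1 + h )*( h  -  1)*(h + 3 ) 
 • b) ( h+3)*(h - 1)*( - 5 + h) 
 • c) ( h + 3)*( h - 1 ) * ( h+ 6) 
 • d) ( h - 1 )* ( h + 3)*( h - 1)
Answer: d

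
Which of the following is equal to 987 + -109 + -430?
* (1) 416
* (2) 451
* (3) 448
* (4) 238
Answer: 3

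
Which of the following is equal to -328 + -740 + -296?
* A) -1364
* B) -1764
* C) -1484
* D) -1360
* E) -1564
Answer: A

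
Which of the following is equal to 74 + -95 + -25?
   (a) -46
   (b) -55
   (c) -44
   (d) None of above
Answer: a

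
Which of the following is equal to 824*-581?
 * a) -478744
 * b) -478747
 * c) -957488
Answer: a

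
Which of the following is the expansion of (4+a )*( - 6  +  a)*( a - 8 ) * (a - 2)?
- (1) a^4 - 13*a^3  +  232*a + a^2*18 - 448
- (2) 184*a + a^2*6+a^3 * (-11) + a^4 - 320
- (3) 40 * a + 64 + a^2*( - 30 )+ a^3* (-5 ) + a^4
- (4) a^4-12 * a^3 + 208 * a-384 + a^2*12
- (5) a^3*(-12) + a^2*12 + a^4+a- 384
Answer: 4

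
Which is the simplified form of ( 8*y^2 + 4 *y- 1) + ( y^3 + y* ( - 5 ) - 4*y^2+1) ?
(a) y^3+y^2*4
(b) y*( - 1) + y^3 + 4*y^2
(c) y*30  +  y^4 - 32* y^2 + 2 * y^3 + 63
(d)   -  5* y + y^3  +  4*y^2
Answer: b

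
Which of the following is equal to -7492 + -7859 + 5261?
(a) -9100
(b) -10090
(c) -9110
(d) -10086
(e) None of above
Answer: b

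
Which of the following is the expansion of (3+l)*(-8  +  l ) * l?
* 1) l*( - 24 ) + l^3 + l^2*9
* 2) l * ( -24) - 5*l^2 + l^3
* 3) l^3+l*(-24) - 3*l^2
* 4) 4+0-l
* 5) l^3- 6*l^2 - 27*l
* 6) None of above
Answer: 2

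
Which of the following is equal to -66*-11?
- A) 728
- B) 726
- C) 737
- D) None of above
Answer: B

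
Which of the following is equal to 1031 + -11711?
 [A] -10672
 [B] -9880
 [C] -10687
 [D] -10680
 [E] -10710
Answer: D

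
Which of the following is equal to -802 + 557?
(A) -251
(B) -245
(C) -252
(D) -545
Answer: B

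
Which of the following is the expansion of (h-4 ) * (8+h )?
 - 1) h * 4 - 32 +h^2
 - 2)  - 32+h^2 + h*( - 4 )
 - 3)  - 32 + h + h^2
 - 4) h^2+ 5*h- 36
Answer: 1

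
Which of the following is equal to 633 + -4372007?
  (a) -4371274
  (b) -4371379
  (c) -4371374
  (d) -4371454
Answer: c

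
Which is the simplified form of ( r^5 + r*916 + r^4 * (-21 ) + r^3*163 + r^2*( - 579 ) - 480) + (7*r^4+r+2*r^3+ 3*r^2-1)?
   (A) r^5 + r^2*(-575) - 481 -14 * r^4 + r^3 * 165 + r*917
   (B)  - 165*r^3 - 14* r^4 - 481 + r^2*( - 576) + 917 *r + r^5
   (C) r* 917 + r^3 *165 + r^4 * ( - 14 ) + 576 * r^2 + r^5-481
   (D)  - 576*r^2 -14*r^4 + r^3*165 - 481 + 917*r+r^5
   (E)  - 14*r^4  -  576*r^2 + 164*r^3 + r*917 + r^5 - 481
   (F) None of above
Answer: D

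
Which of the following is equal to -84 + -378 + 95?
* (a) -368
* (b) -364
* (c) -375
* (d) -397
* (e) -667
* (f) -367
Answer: f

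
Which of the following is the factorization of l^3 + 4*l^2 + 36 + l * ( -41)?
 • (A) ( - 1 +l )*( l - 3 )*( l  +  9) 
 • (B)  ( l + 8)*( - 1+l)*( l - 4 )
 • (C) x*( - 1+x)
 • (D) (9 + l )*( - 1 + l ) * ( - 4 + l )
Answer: D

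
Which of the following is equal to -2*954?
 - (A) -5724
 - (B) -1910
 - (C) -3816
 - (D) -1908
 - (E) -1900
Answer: D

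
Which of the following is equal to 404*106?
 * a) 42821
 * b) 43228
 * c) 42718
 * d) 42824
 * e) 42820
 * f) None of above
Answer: d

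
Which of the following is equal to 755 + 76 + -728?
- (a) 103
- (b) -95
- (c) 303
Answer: a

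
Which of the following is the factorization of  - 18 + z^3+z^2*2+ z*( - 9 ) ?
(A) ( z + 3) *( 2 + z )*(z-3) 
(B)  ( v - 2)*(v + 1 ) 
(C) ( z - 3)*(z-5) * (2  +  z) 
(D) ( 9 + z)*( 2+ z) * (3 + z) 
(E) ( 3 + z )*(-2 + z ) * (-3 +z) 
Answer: A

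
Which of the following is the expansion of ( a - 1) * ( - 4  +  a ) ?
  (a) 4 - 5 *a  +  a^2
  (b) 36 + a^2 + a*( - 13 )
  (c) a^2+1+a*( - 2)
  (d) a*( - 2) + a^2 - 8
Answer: a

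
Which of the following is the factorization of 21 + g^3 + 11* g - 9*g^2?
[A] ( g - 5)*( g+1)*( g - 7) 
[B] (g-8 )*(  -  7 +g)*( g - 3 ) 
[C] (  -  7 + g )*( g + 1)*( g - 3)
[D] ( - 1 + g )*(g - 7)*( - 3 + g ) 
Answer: C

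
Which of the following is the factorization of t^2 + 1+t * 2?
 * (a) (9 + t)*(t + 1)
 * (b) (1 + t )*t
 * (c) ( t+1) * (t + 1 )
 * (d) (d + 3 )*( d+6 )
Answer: c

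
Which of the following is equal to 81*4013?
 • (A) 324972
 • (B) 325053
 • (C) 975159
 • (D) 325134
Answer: B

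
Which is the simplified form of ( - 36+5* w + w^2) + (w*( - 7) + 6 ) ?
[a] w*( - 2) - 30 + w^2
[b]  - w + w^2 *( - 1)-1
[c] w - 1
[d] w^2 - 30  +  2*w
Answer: a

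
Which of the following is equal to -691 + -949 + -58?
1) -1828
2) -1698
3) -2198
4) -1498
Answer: 2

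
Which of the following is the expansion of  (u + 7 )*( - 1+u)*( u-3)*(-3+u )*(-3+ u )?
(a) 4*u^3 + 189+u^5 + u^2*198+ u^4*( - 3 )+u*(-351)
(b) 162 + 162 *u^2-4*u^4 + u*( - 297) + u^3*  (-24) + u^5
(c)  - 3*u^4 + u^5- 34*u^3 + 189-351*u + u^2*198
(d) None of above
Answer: c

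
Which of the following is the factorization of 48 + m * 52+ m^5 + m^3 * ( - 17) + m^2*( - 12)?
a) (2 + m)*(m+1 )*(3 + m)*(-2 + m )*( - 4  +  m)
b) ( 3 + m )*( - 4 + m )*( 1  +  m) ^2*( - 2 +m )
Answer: a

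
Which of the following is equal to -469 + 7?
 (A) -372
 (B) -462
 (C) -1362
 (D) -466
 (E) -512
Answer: B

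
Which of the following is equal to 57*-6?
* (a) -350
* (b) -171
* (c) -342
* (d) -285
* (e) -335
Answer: c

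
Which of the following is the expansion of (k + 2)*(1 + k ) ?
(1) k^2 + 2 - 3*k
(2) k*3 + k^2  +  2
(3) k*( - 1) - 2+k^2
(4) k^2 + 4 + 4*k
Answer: 2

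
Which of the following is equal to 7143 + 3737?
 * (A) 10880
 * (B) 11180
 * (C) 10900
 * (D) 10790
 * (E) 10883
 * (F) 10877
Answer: A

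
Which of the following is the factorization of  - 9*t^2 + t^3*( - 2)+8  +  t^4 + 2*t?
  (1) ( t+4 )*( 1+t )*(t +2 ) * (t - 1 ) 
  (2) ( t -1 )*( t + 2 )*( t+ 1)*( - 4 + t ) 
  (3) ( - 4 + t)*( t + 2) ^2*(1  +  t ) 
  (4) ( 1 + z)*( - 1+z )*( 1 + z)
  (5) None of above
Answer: 2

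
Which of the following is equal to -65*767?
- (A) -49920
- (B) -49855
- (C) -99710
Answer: B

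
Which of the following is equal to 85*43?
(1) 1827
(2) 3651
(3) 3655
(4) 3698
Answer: 3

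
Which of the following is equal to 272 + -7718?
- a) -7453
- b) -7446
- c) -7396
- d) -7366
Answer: b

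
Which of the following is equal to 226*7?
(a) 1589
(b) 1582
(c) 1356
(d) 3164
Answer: b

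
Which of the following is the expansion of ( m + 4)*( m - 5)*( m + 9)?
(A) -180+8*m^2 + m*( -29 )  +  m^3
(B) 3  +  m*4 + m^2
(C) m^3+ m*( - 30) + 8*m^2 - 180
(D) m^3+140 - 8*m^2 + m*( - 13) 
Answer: A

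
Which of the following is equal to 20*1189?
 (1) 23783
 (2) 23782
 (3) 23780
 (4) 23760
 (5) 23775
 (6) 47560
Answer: 3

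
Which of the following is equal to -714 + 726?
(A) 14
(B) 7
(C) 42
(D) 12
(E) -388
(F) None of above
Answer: D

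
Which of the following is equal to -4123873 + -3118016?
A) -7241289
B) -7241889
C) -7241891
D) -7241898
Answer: B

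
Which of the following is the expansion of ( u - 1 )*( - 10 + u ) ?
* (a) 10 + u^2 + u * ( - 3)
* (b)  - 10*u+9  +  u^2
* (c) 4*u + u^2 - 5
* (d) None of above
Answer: d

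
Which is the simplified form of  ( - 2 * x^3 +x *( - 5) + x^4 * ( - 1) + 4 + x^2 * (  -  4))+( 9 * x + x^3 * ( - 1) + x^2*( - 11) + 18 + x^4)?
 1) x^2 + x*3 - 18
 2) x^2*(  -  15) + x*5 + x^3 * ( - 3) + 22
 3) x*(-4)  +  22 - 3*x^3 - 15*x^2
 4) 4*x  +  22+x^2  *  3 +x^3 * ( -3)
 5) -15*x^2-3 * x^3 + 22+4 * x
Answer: 5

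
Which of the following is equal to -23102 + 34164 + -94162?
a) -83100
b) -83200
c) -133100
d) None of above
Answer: a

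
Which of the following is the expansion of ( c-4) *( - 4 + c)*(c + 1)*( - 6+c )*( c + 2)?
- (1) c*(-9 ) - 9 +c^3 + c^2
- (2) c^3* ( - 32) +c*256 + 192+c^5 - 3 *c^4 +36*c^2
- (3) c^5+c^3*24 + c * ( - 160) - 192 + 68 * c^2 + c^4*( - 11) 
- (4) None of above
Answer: 3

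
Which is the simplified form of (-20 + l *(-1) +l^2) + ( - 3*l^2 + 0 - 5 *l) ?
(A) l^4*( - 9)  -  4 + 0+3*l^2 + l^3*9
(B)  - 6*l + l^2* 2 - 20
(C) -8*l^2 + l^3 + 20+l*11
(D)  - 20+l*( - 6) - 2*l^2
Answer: D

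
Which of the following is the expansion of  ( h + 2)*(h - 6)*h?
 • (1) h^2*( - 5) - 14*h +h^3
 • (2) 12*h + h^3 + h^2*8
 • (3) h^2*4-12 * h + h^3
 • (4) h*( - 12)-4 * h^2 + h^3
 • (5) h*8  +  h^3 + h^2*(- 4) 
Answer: 4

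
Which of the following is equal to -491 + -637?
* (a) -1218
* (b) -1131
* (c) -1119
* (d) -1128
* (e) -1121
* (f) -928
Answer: d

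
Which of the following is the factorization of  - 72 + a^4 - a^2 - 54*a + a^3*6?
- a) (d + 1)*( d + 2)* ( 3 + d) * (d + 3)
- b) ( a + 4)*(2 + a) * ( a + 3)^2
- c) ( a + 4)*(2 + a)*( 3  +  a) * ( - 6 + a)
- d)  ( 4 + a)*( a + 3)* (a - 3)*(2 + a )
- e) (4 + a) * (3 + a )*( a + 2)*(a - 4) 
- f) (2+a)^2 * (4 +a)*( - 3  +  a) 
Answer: d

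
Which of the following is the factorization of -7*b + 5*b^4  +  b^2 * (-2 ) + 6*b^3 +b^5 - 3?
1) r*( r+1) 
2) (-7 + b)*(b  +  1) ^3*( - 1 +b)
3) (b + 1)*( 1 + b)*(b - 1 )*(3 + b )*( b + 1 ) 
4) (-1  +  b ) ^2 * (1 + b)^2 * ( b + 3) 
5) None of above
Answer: 3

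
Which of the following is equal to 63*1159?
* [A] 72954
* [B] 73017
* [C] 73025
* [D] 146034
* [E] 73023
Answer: B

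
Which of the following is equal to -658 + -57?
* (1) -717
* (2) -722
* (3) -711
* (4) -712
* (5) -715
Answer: 5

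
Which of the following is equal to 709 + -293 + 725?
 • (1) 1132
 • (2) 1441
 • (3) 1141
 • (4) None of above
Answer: 3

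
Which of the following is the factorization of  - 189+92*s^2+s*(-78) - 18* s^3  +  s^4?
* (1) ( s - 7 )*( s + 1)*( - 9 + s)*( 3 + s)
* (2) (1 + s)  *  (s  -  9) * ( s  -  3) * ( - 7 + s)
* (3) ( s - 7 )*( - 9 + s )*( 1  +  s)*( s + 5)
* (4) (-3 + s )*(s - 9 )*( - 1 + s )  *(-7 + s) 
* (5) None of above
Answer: 2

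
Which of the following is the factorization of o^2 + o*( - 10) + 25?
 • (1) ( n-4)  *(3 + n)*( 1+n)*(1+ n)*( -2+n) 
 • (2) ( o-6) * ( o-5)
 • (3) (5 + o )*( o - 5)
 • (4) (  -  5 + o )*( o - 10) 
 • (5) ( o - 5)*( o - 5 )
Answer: 5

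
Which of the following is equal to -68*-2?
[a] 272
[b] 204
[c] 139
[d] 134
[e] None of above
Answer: e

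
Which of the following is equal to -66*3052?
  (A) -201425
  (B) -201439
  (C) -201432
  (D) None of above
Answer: C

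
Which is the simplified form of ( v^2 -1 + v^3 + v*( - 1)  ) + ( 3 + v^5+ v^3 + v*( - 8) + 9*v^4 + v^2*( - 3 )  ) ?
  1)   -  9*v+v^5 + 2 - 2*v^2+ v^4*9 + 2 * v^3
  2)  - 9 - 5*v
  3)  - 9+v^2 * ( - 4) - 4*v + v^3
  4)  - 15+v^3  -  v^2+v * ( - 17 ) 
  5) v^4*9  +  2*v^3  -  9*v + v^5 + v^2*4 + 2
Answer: 1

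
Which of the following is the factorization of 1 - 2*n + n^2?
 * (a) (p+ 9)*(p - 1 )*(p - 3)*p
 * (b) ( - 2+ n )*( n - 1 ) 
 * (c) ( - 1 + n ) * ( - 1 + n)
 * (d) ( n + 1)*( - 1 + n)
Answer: c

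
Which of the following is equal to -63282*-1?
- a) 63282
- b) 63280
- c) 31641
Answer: a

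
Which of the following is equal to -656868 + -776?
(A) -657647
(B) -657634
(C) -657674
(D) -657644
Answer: D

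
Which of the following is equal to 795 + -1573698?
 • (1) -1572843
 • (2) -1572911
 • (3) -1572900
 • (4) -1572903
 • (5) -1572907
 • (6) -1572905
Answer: 4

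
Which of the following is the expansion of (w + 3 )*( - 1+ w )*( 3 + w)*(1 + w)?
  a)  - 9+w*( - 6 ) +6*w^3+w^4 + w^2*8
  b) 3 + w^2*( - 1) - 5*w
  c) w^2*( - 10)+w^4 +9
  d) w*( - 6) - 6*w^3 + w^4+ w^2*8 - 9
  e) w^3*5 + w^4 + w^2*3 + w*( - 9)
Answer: a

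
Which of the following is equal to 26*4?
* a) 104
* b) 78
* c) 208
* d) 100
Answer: a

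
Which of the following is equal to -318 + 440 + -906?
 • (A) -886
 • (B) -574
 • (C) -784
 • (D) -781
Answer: C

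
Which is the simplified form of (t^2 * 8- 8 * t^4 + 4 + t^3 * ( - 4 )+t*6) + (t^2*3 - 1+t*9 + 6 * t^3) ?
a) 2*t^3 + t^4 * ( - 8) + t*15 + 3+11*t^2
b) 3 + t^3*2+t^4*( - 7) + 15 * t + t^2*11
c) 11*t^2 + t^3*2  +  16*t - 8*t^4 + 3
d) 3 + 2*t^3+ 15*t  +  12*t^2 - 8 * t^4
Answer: a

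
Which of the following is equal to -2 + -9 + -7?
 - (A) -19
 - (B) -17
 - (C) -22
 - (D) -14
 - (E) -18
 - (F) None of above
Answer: E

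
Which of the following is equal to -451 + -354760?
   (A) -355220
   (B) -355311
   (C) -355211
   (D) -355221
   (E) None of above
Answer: C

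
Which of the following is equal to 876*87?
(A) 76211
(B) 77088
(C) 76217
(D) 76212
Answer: D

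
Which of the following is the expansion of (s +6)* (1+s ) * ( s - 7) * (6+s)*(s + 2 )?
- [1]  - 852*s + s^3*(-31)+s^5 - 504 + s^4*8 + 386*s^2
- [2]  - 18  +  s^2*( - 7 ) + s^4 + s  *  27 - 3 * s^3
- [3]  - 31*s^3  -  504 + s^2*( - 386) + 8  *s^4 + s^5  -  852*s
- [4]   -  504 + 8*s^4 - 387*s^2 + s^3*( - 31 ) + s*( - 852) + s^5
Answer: 3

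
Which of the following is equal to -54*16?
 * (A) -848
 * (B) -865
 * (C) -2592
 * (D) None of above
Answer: D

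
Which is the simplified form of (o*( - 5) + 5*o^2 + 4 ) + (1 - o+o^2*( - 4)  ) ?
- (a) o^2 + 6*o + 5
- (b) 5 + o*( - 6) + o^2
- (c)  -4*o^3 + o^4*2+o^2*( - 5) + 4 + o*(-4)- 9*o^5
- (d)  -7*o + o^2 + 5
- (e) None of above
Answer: b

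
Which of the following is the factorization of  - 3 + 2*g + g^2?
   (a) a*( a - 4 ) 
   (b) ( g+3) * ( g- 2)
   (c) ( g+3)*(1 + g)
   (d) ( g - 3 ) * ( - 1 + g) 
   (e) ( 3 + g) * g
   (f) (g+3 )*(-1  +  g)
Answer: f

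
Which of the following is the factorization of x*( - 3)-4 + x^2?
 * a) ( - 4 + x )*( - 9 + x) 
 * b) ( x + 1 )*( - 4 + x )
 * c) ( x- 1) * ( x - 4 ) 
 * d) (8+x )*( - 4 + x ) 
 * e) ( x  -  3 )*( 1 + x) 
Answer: b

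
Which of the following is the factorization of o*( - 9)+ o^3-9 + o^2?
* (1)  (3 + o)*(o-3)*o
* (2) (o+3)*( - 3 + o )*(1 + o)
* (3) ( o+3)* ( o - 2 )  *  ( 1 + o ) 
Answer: 2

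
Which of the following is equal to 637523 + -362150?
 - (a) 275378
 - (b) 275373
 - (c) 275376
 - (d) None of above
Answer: b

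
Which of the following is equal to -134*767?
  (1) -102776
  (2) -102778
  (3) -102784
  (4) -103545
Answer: 2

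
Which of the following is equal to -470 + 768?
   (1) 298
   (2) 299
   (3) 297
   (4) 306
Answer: 1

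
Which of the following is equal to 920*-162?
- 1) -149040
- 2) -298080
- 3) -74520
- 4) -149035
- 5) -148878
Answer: 1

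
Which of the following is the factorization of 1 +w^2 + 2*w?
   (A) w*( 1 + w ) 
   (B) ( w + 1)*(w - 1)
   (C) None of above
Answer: C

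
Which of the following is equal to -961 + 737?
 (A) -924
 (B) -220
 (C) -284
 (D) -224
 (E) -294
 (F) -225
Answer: D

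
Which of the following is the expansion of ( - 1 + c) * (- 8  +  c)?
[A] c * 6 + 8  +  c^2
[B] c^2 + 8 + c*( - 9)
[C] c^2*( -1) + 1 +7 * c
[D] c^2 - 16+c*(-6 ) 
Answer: B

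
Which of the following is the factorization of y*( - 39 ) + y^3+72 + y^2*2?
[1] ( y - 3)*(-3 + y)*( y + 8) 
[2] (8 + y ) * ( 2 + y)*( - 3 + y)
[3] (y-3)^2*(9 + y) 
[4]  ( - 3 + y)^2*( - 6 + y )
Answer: 1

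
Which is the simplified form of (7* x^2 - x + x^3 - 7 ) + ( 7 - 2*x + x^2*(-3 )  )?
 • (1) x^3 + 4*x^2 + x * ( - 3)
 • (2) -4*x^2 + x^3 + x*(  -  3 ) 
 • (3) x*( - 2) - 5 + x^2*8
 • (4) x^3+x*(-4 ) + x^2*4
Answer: 1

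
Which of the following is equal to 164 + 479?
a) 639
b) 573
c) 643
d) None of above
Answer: c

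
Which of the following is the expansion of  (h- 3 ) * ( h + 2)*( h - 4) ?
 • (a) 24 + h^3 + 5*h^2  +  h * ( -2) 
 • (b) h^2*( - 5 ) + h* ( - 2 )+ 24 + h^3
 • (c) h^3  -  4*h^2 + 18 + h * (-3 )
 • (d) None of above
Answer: b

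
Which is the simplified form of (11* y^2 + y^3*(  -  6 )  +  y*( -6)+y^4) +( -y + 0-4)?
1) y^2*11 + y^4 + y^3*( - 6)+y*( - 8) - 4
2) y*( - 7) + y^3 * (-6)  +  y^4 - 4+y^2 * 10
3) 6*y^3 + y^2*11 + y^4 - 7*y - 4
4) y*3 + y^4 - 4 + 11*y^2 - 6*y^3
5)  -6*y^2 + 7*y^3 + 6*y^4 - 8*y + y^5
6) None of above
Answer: 6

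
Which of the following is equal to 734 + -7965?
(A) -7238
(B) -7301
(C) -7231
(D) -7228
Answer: C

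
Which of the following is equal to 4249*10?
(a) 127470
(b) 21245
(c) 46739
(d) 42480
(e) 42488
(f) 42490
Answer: f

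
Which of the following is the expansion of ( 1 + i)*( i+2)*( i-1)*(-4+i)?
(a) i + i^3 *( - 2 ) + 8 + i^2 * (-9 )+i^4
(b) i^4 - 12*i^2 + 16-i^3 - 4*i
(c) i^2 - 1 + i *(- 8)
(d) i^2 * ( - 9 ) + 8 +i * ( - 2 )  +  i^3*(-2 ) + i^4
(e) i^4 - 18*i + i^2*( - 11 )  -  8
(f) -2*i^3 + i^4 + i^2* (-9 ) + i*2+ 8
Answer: f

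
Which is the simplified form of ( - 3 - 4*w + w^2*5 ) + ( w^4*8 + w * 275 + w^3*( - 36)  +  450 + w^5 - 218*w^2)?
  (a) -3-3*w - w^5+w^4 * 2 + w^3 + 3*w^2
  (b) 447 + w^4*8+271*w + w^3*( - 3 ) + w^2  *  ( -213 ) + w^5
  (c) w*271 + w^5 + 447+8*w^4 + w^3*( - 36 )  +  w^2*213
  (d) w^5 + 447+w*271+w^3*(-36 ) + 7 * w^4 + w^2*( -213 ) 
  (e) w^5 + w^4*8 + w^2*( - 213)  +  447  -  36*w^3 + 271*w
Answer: e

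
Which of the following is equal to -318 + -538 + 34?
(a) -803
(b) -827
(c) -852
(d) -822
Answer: d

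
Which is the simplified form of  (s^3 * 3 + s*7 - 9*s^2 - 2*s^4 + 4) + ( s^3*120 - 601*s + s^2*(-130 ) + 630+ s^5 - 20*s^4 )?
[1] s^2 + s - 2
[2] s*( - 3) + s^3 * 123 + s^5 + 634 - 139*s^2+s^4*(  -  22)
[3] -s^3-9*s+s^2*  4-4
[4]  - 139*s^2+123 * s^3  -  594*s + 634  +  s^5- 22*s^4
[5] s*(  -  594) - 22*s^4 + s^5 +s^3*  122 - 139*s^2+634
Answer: 4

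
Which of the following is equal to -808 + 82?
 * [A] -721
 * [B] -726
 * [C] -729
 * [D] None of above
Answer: B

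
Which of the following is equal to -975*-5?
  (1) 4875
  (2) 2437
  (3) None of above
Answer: 1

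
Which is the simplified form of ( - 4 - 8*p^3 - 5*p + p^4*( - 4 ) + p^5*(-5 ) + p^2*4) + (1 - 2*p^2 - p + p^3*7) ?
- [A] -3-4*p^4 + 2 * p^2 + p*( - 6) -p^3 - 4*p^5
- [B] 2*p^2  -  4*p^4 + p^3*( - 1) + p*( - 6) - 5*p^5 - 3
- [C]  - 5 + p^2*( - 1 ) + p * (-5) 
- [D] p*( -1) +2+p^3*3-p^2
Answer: B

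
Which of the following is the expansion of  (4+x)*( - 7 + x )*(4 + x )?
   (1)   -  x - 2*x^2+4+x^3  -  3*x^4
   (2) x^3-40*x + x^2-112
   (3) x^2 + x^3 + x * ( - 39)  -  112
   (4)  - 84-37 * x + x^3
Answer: 2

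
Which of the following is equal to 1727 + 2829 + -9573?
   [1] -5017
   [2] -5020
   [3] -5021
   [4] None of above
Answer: 1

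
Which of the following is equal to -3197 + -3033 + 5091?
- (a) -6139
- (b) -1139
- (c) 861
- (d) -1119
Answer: b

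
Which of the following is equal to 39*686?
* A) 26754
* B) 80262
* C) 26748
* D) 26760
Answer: A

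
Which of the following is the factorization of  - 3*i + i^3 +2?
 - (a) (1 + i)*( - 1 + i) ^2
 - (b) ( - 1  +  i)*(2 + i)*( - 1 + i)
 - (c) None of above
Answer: b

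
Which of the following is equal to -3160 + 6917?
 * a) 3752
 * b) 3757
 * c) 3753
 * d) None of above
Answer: b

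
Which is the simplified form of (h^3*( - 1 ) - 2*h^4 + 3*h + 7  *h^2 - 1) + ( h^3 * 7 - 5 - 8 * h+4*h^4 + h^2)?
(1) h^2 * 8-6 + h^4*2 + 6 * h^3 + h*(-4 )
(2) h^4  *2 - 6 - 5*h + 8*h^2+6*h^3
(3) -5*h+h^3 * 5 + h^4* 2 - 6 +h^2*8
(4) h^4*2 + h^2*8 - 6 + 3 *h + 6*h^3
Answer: 2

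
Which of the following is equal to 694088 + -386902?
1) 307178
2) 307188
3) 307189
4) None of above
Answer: 4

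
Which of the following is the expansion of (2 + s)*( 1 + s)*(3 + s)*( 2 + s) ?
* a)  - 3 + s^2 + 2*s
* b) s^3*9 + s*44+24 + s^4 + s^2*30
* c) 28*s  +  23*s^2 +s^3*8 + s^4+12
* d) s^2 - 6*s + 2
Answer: c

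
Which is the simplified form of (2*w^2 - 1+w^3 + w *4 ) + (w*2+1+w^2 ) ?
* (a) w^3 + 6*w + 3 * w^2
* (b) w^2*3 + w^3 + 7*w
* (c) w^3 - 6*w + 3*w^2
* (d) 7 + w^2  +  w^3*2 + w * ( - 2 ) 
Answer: a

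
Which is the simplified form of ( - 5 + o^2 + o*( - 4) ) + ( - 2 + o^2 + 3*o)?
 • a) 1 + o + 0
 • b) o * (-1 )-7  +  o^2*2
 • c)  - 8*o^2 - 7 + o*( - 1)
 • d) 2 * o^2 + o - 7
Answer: b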